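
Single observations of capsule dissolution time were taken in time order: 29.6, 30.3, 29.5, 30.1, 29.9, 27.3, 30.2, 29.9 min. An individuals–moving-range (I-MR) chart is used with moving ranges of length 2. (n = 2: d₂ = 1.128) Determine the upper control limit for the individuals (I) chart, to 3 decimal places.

X̄ = (29.6 + 30.3 + 29.5 + 30.1 + 29.9 + 27.3 + 30.2 + 29.9) / 8 = 29.6000
Moving ranges: 0.7, 0.8, 0.6, 0.2, 2.6, 2.9, 0.3; M̄R̄ = 8.1000 / 7 = 1.1571
UCL = X̄ + 3·M̄R̄/d₂ = 29.6000 + 3 × 1.1571 / 1.128 = 32.6775

32.678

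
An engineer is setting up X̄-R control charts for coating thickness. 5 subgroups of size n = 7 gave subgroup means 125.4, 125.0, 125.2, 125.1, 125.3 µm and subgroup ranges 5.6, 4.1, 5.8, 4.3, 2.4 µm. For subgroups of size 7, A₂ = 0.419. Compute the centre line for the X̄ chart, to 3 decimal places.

125.200

X̄̄ = (125.4 + 125.0 + 125.2 + 125.1 + 125.3) / 5 = 626.0000 / 5 = 125.2000
CL = X̄̄ = 125.2000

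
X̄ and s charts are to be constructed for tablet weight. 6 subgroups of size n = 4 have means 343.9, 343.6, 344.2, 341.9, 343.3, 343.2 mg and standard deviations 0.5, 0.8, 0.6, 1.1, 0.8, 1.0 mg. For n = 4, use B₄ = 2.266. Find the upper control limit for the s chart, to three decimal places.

s̄ = (0.5 + 0.8 + 0.6 + 1.1 + 0.8 + 1.0) / 6 = 0.8000
UCL_s = B₄·s̄ = 2.266 × 0.8000 = 1.8128

1.813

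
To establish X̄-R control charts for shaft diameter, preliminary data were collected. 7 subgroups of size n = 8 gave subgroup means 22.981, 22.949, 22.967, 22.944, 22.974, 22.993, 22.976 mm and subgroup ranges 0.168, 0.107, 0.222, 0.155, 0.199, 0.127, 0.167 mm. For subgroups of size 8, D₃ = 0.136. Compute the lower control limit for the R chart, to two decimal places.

0.02

R̄ = (0.168 + 0.107 + 0.222 + 0.155 + 0.199 + 0.127 + 0.167) / 7 = 1.1450 / 7 = 0.1636
LCL_R = D₃·R̄ = 0.136 × 0.1636 = 0.0222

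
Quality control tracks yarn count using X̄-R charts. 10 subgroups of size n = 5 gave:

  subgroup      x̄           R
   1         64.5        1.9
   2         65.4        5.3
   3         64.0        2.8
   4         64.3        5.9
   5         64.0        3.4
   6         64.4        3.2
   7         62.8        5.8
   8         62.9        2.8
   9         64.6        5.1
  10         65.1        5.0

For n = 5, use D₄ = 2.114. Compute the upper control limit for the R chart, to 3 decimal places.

R̄ = (1.9 + 5.3 + 2.8 + 5.9 + 3.4 + 3.2 + 5.8 + 2.8 + 5.1 + 5.0) / 10 = 41.2000 / 10 = 4.1200
UCL_R = D₄·R̄ = 2.114 × 4.1200 = 8.7097

8.710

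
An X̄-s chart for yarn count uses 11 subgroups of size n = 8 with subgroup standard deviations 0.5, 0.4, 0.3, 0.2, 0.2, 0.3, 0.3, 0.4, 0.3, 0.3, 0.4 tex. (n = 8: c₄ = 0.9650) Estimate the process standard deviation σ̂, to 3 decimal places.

0.339

s̄ = (0.5 + 0.4 + 0.3 + 0.2 + 0.2 + 0.3 + 0.3 + 0.4 + 0.3 + 0.3 + 0.4) / 11 = 0.3273
σ̂ = s̄ / c₄ = 0.3273 / 0.9650 = 0.3391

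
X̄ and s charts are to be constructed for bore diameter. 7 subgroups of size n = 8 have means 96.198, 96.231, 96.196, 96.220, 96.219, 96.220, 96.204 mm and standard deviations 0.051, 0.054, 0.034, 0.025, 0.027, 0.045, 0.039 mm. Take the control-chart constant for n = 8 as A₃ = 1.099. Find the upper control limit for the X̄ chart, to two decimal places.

96.26

X̄̄ = (96.198 + 96.231 + 96.196 + 96.220 + 96.219 + 96.220 + 96.204) / 7 = 96.2126
s̄ = (0.051 + 0.054 + 0.034 + 0.025 + 0.027 + 0.045 + 0.039) / 7 = 0.0393
UCL = X̄̄ + A₃·s̄ = 96.2126 + 1.099 × 0.0393 = 96.2557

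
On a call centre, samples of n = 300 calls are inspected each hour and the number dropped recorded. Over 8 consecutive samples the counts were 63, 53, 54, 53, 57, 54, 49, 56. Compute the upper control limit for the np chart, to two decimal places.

p̄ = Σdᵢ / (k·n) = 439 / (8 × 300) = 0.18292
UCL = np̄ + 3·√(np̄(1−p̄)) = 54.8750 + 3 × √(54.8750×0.81708) = 54.8750 + 3 × 6.6961 = 74.9632

74.96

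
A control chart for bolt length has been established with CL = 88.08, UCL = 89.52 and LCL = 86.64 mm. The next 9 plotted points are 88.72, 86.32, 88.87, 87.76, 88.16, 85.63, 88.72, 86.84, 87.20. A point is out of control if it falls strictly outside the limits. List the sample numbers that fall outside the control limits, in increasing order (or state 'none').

Compare each point to [86.64, 89.52]: sample 2 = 86.32 < LCL; sample 6 = 85.63 < LCL.

2, 6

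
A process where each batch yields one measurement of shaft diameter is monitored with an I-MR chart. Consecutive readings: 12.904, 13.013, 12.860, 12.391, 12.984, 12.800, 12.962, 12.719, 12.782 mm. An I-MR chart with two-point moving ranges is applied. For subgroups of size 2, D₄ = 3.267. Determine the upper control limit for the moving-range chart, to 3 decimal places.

Moving ranges: 0.109, 0.153, 0.469, 0.593, 0.184, 0.162, 0.243, 0.063; M̄R̄ = 1.9760 / 8 = 0.2470
UCL_MR = D₄·M̄R̄ = 3.267 × 0.2470 = 0.8069

0.807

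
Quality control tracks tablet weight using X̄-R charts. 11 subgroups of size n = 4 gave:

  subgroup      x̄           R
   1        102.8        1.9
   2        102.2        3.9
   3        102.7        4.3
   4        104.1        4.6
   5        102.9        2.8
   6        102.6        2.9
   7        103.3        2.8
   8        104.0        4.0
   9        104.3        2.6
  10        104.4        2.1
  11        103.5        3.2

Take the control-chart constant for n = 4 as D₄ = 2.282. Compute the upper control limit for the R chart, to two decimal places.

7.28

R̄ = (1.9 + 3.9 + 4.3 + 4.6 + 2.8 + 2.9 + 2.8 + 4.0 + 2.6 + 2.1 + 3.2) / 11 = 35.1000 / 11 = 3.1909
UCL_R = D₄·R̄ = 2.282 × 3.1909 = 7.2817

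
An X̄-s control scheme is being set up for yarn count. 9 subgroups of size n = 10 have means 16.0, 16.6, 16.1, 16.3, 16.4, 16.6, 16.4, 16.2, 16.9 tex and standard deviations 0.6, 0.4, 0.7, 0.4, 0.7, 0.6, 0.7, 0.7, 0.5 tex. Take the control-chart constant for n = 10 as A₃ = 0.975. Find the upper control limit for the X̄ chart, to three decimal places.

X̄̄ = (16.0 + 16.6 + 16.1 + 16.3 + 16.4 + 16.6 + 16.4 + 16.2 + 16.9) / 9 = 16.3889
s̄ = (0.6 + 0.4 + 0.7 + 0.4 + 0.7 + 0.6 + 0.7 + 0.7 + 0.5) / 9 = 0.5889
UCL = X̄̄ + A₃·s̄ = 16.3889 + 0.975 × 0.5889 = 16.9631

16.963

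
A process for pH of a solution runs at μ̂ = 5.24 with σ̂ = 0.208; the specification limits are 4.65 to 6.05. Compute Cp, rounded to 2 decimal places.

1.12

Cp = (USL − LSL) / (6σ̂) = (6.05 − 4.65) / (6 × 0.208) = 1.4000 / 1.2480 = 1.1218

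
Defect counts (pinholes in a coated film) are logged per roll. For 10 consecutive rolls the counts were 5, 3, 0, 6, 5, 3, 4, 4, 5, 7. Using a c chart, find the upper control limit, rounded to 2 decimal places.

c̄ = (5 + 3 + 0 + 6 + 5 + 3 + 4 + 4 + 5 + 7) / 10 = 42 / 10 = 4.2000
UCL = c̄ + 3√c̄ = 4.2000 + 3 × √4.2000 = 4.2000 + 3 × 2.0494 = 10.3482

10.35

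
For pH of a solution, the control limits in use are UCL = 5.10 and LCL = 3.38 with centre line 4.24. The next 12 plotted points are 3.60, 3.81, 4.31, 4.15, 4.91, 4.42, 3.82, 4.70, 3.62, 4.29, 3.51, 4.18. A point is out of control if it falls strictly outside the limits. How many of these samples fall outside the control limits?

All 12 points lie within [3.38, 5.10].

0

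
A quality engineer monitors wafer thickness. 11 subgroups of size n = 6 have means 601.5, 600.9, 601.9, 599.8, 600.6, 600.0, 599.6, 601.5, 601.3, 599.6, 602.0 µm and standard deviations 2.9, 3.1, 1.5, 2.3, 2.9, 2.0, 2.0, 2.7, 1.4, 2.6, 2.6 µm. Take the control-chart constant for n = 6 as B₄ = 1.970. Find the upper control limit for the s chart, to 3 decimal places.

4.656

s̄ = (2.9 + 3.1 + 1.5 + 2.3 + 2.9 + 2.0 + 2.0 + 2.7 + 1.4 + 2.6 + 2.6) / 11 = 2.3636
UCL_s = B₄·s̄ = 1.970 × 2.3636 = 4.6564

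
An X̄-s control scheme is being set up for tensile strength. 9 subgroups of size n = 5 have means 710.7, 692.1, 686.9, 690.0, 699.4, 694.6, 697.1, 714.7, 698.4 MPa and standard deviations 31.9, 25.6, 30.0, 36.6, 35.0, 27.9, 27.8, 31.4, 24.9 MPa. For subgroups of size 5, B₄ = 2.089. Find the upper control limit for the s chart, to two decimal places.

62.93

s̄ = (31.9 + 25.6 + 30.0 + 36.6 + 35.0 + 27.9 + 27.8 + 31.4 + 24.9) / 9 = 30.1222
UCL_s = B₄·s̄ = 2.089 × 30.1222 = 62.9253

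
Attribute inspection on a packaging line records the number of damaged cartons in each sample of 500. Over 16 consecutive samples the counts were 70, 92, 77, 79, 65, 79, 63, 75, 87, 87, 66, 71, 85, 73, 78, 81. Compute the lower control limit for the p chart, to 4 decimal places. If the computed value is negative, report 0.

0.1051

p̄ = Σdᵢ / (k·n) = 1228 / (16 × 500) = 0.15350
LCL = p̄ − 3·√(p̄(1−p̄)/n) = 0.15350 − 3 × 0.01612 = 0.10514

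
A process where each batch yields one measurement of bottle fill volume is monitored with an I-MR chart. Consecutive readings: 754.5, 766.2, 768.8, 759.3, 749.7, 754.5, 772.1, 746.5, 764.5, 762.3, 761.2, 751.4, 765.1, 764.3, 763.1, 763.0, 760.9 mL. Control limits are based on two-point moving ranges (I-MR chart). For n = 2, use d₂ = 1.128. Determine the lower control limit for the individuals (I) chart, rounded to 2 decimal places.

X̄ = (754.5 + 766.2 + 768.8 + 759.3 + 749.7 + 754.5 + 772.1 + 746.5 + 764.5 + 762.3 + 761.2 + 751.4 + 765.1 + 764.3 + 763.1 + 763.0 + 760.9) / 17 = 760.4353
Moving ranges: 11.7, 2.6, 9.5, 9.6, 4.8, 17.6, 25.6, 18.0, 2.2, 1.1, 9.8, 13.7, 0.8, 1.2, 0.1, 2.1; M̄R̄ = 130.4000 / 16 = 8.1500
LCL = X̄ − 3·M̄R̄/d₂ = 760.4353 − 3 × 8.1500 / 1.128 = 738.7598

738.76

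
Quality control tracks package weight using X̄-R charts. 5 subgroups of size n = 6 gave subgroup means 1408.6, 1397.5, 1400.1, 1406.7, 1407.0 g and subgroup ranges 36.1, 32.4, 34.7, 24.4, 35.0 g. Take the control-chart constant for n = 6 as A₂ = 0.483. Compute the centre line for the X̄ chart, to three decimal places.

1403.980

X̄̄ = (1408.6 + 1397.5 + 1400.1 + 1406.7 + 1407.0) / 5 = 7019.9000 / 5 = 1403.9800
CL = X̄̄ = 1403.9800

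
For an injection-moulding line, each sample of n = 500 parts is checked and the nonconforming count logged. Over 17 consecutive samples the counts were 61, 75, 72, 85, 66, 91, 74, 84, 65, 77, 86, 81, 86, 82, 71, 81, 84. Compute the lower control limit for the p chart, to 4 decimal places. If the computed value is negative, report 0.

p̄ = Σdᵢ / (k·n) = 1321 / (17 × 500) = 0.15541
LCL = p̄ − 3·√(p̄(1−p̄)/n) = 0.15541 − 3 × 0.01620 = 0.10680

0.1068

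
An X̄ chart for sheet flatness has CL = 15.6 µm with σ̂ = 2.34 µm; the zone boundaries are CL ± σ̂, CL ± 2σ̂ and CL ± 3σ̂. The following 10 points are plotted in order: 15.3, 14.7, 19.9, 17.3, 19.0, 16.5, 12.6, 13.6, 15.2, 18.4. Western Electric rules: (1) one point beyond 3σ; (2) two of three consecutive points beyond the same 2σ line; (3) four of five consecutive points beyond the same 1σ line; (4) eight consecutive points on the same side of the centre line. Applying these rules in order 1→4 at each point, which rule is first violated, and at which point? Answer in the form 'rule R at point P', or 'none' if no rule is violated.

none

Zone of each point (C = within 1σ̂, B = 1σ̂–2σ̂, A = 2σ̂–3σ̂, * = beyond 3σ̂; sign = side of CL): 1:-C, 2:-C, 3:+B, 4:+C, 5:+B, 6:+C, 7:-B, 8:-C, 9:-C, 10:+B
No rule fires across all 10 points.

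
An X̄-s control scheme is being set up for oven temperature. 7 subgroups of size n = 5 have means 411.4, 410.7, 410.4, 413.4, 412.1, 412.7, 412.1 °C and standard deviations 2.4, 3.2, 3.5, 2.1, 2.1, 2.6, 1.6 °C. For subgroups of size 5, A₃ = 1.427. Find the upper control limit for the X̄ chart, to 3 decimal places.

X̄̄ = (411.4 + 410.7 + 410.4 + 413.4 + 412.1 + 412.7 + 412.1) / 7 = 411.8286
s̄ = (2.4 + 3.2 + 3.5 + 2.1 + 2.1 + 2.6 + 1.6) / 7 = 2.5000
UCL = X̄̄ + A₃·s̄ = 411.8286 + 1.427 × 2.5000 = 415.3961

415.396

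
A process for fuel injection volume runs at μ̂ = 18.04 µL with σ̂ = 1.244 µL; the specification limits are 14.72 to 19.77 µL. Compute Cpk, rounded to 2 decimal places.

0.46

Cpu = (USL − μ̂) / (3σ̂) = (19.77 − 18.04) / (3 × 1.244) = 0.4636; Cpl = (μ̂ − LSL) / (3σ̂) = (18.04 − 14.72) / (3 × 1.244) = 0.8896; Cpk = min(Cpu, Cpl) = 0.4636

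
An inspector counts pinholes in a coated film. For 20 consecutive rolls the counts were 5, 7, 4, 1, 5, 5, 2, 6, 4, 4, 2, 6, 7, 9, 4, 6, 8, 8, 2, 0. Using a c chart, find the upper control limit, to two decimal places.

11.29

c̄ = (5 + 7 + 4 + 1 + 5 + 5 + 2 + 6 + 4 + 4 + 2 + 6 + 7 + 9 + 4 + 6 + 8 + 8 + 2 + 0) / 20 = 95 / 20 = 4.7500
UCL = c̄ + 3√c̄ = 4.7500 + 3 × √4.7500 = 4.7500 + 3 × 2.1794 = 11.2883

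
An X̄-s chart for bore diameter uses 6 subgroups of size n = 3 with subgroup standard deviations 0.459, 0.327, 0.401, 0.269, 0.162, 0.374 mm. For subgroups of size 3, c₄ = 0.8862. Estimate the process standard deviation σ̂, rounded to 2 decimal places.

s̄ = (0.459 + 0.327 + 0.401 + 0.269 + 0.162 + 0.374) / 6 = 0.3320
σ̂ = s̄ / c₄ = 0.3320 / 0.8862 = 0.3746

0.37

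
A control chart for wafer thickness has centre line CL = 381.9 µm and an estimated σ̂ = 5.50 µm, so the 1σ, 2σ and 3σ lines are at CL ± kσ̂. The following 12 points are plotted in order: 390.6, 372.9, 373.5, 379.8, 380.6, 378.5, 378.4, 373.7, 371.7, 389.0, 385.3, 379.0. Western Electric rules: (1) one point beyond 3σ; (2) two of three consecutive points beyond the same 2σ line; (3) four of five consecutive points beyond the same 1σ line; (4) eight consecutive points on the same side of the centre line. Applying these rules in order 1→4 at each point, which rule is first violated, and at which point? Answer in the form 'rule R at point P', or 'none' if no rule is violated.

Zone of each point (C = within 1σ̂, B = 1σ̂–2σ̂, A = 2σ̂–3σ̂, * = beyond 3σ̂; sign = side of CL): 1:+B, 2:-B, 3:-B, 4:-C, 5:-C, 6:-C, 7:-C, 8:-B, 9:-B, 10:+B, 11:+C, 12:-C
Rule 4 (eight consecutive points on the same side of the centre line) is satisfied at point 9.

rule 4 at point 9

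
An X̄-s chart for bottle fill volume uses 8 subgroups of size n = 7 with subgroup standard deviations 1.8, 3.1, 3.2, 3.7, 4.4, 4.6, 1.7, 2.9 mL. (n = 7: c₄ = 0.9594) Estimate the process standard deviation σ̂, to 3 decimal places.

3.309

s̄ = (1.8 + 3.1 + 3.2 + 3.7 + 4.4 + 4.6 + 1.7 + 2.9) / 8 = 3.1750
σ̂ = s̄ / c₄ = 3.1750 / 0.9594 = 3.3094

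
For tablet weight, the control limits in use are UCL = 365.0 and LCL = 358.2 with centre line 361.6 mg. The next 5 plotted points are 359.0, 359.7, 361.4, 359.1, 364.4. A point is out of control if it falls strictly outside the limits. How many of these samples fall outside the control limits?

0

All 5 points lie within [358.2, 365.0].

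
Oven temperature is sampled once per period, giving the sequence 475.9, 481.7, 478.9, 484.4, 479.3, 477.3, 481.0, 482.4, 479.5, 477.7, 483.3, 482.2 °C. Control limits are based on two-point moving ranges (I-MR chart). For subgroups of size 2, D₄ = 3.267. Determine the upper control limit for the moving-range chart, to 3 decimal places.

Moving ranges: 5.8, 2.8, 5.5, 5.1, 2.0, 3.7, 1.4, 2.9, 1.8, 5.6, 1.1; M̄R̄ = 37.7000 / 11 = 3.4273
UCL_MR = D₄·M̄R̄ = 3.267 × 3.4273 = 11.1969

11.197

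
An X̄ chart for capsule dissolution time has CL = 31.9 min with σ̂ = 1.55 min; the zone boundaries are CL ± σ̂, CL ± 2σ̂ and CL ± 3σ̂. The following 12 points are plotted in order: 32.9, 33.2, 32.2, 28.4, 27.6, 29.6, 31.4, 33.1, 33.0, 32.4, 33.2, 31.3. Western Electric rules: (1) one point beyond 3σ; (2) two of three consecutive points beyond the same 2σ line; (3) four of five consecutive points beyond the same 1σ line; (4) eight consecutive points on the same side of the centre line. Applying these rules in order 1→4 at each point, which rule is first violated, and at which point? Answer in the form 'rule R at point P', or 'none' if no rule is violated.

Zone of each point (C = within 1σ̂, B = 1σ̂–2σ̂, A = 2σ̂–3σ̂, * = beyond 3σ̂; sign = side of CL): 1:+C, 2:+C, 3:+C, 4:-A, 5:-A, 6:-B, 7:-C, 8:+C, 9:+C, 10:+C, 11:+C, 12:-C
Rule 2 (two of three consecutive points beyond the same 2σ limit) is satisfied at point 5.

rule 2 at point 5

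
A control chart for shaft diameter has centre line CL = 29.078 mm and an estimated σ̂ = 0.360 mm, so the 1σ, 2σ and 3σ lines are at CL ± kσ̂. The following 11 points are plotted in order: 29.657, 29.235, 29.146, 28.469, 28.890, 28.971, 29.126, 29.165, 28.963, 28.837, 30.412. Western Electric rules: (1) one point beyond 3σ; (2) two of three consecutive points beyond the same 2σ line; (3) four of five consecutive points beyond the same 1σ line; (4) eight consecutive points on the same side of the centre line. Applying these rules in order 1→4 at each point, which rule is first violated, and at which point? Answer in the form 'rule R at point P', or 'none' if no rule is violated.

Zone of each point (C = within 1σ̂, B = 1σ̂–2σ̂, A = 2σ̂–3σ̂, * = beyond 3σ̂; sign = side of CL): 1:+B, 2:+C, 3:+C, 4:-B, 5:-C, 6:-C, 7:+C, 8:+C, 9:-C, 10:-C, 11:+*
Rule 1 (one point beyond the 3σ limits) is satisfied at point 11.

rule 1 at point 11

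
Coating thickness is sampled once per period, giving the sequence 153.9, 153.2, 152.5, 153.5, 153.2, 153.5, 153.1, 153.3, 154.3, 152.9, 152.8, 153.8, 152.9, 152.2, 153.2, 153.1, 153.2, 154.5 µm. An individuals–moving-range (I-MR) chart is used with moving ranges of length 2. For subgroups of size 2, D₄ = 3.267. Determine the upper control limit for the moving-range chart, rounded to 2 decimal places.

2.15

Moving ranges: 0.7, 0.7, 1.0, 0.3, 0.3, 0.4, 0.2, 1.0, 1.4, 0.1, 1.0, 0.9, 0.7, 1.0, 0.1, 0.1, 1.3; M̄R̄ = 11.2000 / 17 = 0.6588
UCL_MR = D₄·M̄R̄ = 3.267 × 0.6588 = 2.1524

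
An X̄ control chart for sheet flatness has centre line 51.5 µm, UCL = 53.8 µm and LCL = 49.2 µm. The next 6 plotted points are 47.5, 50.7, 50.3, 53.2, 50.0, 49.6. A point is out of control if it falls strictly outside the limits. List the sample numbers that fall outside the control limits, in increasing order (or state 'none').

Compare each point to [49.2, 53.8]: sample 1 = 47.5 < LCL.

1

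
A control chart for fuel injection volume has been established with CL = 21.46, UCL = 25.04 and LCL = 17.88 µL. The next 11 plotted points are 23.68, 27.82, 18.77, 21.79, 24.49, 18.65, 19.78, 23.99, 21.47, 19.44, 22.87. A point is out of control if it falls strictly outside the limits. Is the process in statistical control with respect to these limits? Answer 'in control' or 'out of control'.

Compare each point to [17.88, 25.04]: sample 2 = 27.82 > UCL.

out of control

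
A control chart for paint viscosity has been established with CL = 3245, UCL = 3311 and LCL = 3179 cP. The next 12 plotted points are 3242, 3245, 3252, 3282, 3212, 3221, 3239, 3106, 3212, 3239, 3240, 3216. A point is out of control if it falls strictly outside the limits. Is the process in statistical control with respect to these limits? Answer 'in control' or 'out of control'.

Compare each point to [3179, 3311]: sample 8 = 3106 < LCL.

out of control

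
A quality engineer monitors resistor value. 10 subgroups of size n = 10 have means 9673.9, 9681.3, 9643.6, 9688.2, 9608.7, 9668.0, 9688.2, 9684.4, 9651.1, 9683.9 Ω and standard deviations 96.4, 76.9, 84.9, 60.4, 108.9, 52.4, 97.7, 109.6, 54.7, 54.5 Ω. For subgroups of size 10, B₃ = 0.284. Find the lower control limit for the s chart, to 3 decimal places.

s̄ = (96.4 + 76.9 + 84.9 + 60.4 + 108.9 + 52.4 + 97.7 + 109.6 + 54.7 + 54.5) / 10 = 79.6400
LCL_s = B₃·s̄ = 0.284 × 79.6400 = 22.6178

22.618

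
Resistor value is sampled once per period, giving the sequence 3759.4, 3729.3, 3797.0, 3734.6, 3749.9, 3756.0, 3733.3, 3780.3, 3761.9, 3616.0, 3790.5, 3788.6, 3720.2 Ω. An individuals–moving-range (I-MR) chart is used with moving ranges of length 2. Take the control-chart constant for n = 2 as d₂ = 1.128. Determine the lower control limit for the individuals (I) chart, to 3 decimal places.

X̄ = (3759.4 + 3729.3 + 3797.0 + 3734.6 + 3749.9 + 3756.0 + 3733.3 + 3780.3 + 3761.9 + 3616.0 + 3790.5 + 3788.6 + 3720.2) / 13 = 3747.4615
Moving ranges: 30.1, 67.7, 62.4, 15.3, 6.1, 22.7, 47.0, 18.4, 145.9, 174.5, 1.9, 68.4; M̄R̄ = 660.4000 / 12 = 55.0333
LCL = X̄ − 3·M̄R̄/d₂ = 3747.4615 − 3 × 55.0333 / 1.128 = 3601.0963

3601.096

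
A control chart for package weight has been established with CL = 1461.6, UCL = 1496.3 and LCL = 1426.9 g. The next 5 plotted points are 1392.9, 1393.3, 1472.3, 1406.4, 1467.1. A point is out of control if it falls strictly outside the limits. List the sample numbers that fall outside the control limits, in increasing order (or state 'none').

Compare each point to [1426.9, 1496.3]: sample 1 = 1392.9 < LCL; sample 2 = 1393.3 < LCL; sample 4 = 1406.4 < LCL.

1, 2, 4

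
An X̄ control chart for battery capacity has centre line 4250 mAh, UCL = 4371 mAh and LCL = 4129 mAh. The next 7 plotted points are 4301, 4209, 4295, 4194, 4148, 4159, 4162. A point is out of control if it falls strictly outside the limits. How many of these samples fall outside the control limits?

0

All 7 points lie within [4129, 4371].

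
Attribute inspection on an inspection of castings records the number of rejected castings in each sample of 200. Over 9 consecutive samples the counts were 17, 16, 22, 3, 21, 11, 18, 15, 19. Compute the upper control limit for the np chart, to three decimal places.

27.214

p̄ = Σdᵢ / (k·n) = 142 / (9 × 200) = 0.07889
UCL = np̄ + 3·√(np̄(1−p̄)) = 15.7778 + 3 × √(15.7778×0.92111) = 15.7778 + 3 × 3.8122 = 27.2145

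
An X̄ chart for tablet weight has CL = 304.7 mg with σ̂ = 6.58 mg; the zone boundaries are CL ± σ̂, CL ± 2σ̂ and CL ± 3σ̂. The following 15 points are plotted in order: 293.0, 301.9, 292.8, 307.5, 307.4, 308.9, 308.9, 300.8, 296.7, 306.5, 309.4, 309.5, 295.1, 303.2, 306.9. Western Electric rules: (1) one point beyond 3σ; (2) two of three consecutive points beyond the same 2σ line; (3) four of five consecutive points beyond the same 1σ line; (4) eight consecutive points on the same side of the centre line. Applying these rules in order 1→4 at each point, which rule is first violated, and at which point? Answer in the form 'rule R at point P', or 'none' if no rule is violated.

none

Zone of each point (C = within 1σ̂, B = 1σ̂–2σ̂, A = 2σ̂–3σ̂, * = beyond 3σ̂; sign = side of CL): 1:-B, 2:-C, 3:-B, 4:+C, 5:+C, 6:+C, 7:+C, 8:-C, 9:-B, 10:+C, 11:+C, 12:+C, 13:-B, 14:-C, 15:+C
No rule fires across all 15 points.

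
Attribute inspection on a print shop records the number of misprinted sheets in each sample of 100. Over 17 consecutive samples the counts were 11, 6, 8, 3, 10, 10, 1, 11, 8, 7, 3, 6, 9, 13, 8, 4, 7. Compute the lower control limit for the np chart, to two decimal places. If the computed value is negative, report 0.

p̄ = Σdᵢ / (k·n) = 125 / (17 × 100) = 0.07353
LCL = np̄ − 3·√(np̄(1−p̄)) = 7.3529 − 3 × 2.6100 = -0.4772 → 0 (negative, so LCL = 0)

0.00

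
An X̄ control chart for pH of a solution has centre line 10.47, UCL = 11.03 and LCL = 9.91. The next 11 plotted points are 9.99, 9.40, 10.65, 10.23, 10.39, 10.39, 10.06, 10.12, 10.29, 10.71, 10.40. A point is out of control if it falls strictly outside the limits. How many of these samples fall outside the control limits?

1

Compare each point to [9.91, 11.03]: sample 2 = 9.40 < LCL.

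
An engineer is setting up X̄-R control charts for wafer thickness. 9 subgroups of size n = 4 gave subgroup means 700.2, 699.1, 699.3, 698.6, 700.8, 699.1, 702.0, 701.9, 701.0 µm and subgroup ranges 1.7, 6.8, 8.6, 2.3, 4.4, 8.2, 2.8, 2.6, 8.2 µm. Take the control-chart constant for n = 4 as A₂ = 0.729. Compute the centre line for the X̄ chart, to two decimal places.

X̄̄ = (700.2 + 699.1 + 699.3 + 698.6 + 700.8 + 699.1 + 702.0 + 701.9 + 701.0) / 9 = 6302.0000 / 9 = 700.2222
CL = X̄̄ = 700.2222

700.22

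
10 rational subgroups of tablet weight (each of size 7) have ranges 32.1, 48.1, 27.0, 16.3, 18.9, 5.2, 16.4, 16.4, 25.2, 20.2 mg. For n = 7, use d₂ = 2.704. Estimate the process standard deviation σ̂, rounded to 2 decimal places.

R̄ = (32.1 + 48.1 + 27.0 + 16.3 + 18.9 + 5.2 + 16.4 + 16.4 + 25.2 + 20.2) / 10 = 22.5800
σ̂ = R̄ / d₂ = 22.5800 / 2.704 = 8.3506

8.35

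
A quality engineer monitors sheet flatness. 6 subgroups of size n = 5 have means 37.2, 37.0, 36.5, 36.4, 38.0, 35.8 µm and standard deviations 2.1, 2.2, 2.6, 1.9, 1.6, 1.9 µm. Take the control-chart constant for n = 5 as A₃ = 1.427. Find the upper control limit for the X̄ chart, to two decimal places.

X̄̄ = (37.2 + 37.0 + 36.5 + 36.4 + 38.0 + 35.8) / 6 = 36.8167
s̄ = (2.1 + 2.2 + 2.6 + 1.9 + 1.6 + 1.9) / 6 = 2.0500
UCL = X̄̄ + A₃·s̄ = 36.8167 + 1.427 × 2.0500 = 39.7420

39.74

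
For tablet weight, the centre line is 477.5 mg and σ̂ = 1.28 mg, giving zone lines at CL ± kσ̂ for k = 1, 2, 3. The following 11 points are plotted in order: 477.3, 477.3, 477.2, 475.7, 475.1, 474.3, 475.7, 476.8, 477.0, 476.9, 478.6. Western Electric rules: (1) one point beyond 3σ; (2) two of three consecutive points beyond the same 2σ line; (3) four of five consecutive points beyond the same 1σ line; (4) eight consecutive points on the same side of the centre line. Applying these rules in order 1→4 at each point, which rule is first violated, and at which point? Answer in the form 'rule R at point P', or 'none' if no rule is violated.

Zone of each point (C = within 1σ̂, B = 1σ̂–2σ̂, A = 2σ̂–3σ̂, * = beyond 3σ̂; sign = side of CL): 1:-C, 2:-C, 3:-C, 4:-B, 5:-B, 6:-A, 7:-B, 8:-C, 9:-C, 10:-C, 11:+C
Rule 3 (four of five consecutive points beyond the same 1σ limit) is satisfied at point 7.

rule 3 at point 7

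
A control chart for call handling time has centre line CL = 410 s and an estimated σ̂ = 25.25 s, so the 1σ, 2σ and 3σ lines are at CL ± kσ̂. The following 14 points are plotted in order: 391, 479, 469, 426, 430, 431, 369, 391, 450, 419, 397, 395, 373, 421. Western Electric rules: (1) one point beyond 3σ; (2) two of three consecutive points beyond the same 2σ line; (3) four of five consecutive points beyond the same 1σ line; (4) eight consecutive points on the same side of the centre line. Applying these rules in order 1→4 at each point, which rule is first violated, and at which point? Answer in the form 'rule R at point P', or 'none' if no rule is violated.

Zone of each point (C = within 1σ̂, B = 1σ̂–2σ̂, A = 2σ̂–3σ̂, * = beyond 3σ̂; sign = side of CL): 1:-C, 2:+A, 3:+A, 4:+C, 5:+C, 6:+C, 7:-B, 8:-C, 9:+B, 10:+C, 11:-C, 12:-C, 13:-B, 14:+C
Rule 2 (two of three consecutive points beyond the same 2σ limit) is satisfied at point 3.

rule 2 at point 3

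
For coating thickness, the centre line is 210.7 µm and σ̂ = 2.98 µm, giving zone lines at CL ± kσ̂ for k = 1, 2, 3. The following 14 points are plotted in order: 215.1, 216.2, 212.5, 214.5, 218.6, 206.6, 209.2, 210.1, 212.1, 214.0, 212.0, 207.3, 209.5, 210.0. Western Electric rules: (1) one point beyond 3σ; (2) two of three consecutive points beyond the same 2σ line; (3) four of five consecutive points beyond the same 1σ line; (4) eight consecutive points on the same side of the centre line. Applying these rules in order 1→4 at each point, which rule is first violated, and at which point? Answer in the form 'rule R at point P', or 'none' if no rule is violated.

rule 3 at point 5

Zone of each point (C = within 1σ̂, B = 1σ̂–2σ̂, A = 2σ̂–3σ̂, * = beyond 3σ̂; sign = side of CL): 1:+B, 2:+B, 3:+C, 4:+B, 5:+A, 6:-B, 7:-C, 8:-C, 9:+C, 10:+B, 11:+C, 12:-B, 13:-C, 14:-C
Rule 3 (four of five consecutive points beyond the same 1σ limit) is satisfied at point 5.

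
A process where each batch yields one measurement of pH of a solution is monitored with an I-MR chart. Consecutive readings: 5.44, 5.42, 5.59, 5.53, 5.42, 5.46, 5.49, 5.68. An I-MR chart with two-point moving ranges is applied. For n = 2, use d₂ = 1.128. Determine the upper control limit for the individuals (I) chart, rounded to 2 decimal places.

X̄ = (5.44 + 5.42 + 5.59 + 5.53 + 5.42 + 5.46 + 5.49 + 5.68) / 8 = 5.5038
Moving ranges: 0.02, 0.17, 0.06, 0.11, 0.04, 0.03, 0.19; M̄R̄ = 0.6200 / 7 = 0.0886
UCL = X̄ + 3·M̄R̄/d₂ = 5.5038 + 3 × 0.0886 / 1.128 = 5.7393

5.74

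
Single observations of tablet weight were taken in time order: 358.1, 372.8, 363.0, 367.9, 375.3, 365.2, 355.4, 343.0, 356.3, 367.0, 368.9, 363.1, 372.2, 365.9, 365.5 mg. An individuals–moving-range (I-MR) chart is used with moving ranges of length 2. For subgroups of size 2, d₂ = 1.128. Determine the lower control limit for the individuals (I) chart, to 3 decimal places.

341.823

X̄ = (358.1 + 372.8 + 363.0 + 367.9 + 375.3 + 365.2 + 355.4 + 343.0 + 356.3 + 367.0 + 368.9 + 363.1 + 372.2 + 365.9 + 365.5) / 15 = 363.9733
Moving ranges: 14.7, 9.8, 4.9, 7.4, 10.1, 9.8, 12.4, 13.3, 10.7, 1.9, 5.8, 9.1, 6.3, 0.4; M̄R̄ = 116.6000 / 14 = 8.3286
LCL = X̄ − 3·M̄R̄/d₂ = 363.9733 − 3 × 8.3286 / 1.128 = 341.8229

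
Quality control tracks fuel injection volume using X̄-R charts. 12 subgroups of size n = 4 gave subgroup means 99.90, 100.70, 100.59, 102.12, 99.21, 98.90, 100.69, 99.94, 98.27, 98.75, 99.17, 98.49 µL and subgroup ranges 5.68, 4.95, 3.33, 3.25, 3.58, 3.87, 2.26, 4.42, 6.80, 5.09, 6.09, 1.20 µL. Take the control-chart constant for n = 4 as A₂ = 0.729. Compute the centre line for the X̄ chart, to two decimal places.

99.73

X̄̄ = (99.90 + 100.70 + 100.59 + 102.12 + 99.21 + 98.90 + 100.69 + 99.94 + 98.27 + 98.75 + 99.17 + 98.49) / 12 = 1196.7300 / 12 = 99.7275
CL = X̄̄ = 99.7275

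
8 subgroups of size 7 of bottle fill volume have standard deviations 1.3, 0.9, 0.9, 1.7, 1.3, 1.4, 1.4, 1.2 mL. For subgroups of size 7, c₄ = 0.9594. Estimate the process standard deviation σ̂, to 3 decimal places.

1.316

s̄ = (1.3 + 0.9 + 0.9 + 1.7 + 1.3 + 1.4 + 1.4 + 1.2) / 8 = 1.2625
σ̂ = s̄ / c₄ = 1.2625 / 0.9594 = 1.3159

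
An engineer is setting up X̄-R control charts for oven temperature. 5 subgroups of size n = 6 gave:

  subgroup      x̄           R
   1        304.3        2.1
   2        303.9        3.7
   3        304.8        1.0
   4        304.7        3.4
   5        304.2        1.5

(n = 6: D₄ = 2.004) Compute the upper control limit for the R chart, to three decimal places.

R̄ = (2.1 + 3.7 + 1.0 + 3.4 + 1.5) / 5 = 11.7000 / 5 = 2.3400
UCL_R = D₄·R̄ = 2.004 × 2.3400 = 4.6894

4.689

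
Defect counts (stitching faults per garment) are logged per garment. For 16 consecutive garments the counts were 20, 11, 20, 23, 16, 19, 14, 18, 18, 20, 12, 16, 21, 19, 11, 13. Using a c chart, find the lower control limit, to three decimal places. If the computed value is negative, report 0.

4.591

c̄ = (20 + 11 + 20 + 23 + 16 + 19 + 14 + 18 + 18 + 20 + 12 + 16 + 21 + 19 + 11 + 13) / 16 = 271 / 16 = 16.9375
LCL = c̄ − 3√c̄ = 16.9375 − 3 × 4.1155 = 4.5909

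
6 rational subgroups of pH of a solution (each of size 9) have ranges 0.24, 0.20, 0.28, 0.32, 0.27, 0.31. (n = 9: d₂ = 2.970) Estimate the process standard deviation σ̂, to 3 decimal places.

0.091

R̄ = (0.24 + 0.20 + 0.28 + 0.32 + 0.27 + 0.31) / 6 = 0.2700
σ̂ = R̄ / d₂ = 0.2700 / 2.970 = 0.0909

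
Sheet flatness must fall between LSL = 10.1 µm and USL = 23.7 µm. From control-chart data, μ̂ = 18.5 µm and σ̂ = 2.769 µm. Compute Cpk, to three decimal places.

0.626

Cpu = (USL − μ̂) / (3σ̂) = (23.7 − 18.5) / (3 × 2.769) = 0.6260; Cpl = (μ̂ − LSL) / (3σ̂) = (18.5 − 10.1) / (3 × 2.769) = 1.0112; Cpk = min(Cpu, Cpl) = 0.6260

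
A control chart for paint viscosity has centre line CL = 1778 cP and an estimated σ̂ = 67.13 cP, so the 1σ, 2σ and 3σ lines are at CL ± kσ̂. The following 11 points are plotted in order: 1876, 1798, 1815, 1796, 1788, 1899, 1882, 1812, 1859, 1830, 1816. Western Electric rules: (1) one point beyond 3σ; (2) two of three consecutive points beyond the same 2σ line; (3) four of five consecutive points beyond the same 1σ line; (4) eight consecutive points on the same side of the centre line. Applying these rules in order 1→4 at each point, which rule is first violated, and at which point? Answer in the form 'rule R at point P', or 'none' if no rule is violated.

Zone of each point (C = within 1σ̂, B = 1σ̂–2σ̂, A = 2σ̂–3σ̂, * = beyond 3σ̂; sign = side of CL): 1:+B, 2:+C, 3:+C, 4:+C, 5:+C, 6:+B, 7:+B, 8:+C, 9:+B, 10:+C, 11:+C
Rule 4 (eight consecutive points on the same side of the centre line) is satisfied at point 8.

rule 4 at point 8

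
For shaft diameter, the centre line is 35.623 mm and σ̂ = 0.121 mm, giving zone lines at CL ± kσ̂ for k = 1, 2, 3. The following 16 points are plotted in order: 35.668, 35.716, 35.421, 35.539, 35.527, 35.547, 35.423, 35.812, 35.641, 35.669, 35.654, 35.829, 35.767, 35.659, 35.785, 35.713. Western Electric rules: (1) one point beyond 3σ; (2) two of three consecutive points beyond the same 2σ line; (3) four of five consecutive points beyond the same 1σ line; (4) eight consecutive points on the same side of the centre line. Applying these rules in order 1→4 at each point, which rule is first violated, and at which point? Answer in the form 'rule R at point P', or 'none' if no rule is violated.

rule 4 at point 15

Zone of each point (C = within 1σ̂, B = 1σ̂–2σ̂, A = 2σ̂–3σ̂, * = beyond 3σ̂; sign = side of CL): 1:+C, 2:+C, 3:-B, 4:-C, 5:-C, 6:-C, 7:-B, 8:+B, 9:+C, 10:+C, 11:+C, 12:+B, 13:+B, 14:+C, 15:+B, 16:+C
Rule 4 (eight consecutive points on the same side of the centre line) is satisfied at point 15.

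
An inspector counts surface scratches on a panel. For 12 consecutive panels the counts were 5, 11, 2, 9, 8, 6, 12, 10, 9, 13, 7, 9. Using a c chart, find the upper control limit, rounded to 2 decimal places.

17.12

c̄ = (5 + 11 + 2 + 9 + 8 + 6 + 12 + 10 + 9 + 13 + 7 + 9) / 12 = 101 / 12 = 8.4167
UCL = c̄ + 3√c̄ = 8.4167 + 3 × √8.4167 = 8.4167 + 3 × 2.9011 = 17.1201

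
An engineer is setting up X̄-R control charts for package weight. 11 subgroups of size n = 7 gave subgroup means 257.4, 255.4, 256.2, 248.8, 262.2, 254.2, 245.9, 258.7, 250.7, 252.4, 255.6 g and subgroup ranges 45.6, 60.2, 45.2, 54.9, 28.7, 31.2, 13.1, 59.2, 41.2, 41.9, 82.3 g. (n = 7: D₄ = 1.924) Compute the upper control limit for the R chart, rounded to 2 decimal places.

R̄ = (45.6 + 60.2 + 45.2 + 54.9 + 28.7 + 31.2 + 13.1 + 59.2 + 41.2 + 41.9 + 82.3) / 11 = 503.5000 / 11 = 45.7727
UCL_R = D₄·R̄ = 1.924 × 45.7727 = 88.0667

88.07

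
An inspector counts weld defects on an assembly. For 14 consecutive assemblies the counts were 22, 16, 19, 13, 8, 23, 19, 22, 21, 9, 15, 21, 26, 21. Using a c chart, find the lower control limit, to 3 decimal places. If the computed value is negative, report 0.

5.411

c̄ = (22 + 16 + 19 + 13 + 8 + 23 + 19 + 22 + 21 + 9 + 15 + 21 + 26 + 21) / 14 = 255 / 14 = 18.2143
LCL = c̄ − 3√c̄ = 18.2143 − 3 × 4.2678 = 5.4108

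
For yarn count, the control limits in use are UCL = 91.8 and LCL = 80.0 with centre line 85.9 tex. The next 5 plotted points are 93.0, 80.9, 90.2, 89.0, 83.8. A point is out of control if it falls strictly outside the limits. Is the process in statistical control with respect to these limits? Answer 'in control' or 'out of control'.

Compare each point to [80.0, 91.8]: sample 1 = 93.0 > UCL.

out of control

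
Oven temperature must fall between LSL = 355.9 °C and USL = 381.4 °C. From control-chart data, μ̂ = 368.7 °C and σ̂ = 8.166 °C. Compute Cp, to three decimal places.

Cp = (USL − LSL) / (6σ̂) = (381.4 − 355.9) / (6 × 8.166) = 25.5000 / 48.9960 = 0.5205

0.520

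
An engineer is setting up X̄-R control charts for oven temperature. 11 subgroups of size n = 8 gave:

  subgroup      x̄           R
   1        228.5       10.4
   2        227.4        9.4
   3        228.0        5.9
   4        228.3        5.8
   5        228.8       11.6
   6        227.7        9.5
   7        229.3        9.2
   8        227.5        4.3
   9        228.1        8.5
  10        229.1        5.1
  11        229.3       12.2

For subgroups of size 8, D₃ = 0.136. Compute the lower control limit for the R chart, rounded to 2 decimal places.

R̄ = (10.4 + 9.4 + 5.9 + 5.8 + 11.6 + 9.5 + 9.2 + 4.3 + 8.5 + 5.1 + 12.2) / 11 = 91.9000 / 11 = 8.3545
LCL_R = D₃·R̄ = 0.136 × 8.3545 = 1.1362

1.14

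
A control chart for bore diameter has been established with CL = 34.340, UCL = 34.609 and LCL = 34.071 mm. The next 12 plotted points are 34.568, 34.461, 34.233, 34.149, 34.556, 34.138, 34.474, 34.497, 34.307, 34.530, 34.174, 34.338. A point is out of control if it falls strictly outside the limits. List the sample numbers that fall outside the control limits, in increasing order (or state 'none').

none

All 12 points lie within [34.071, 34.609].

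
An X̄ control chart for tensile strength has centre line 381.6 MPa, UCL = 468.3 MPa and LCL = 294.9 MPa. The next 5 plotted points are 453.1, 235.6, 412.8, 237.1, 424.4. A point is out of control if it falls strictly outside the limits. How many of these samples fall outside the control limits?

Compare each point to [294.9, 468.3]: sample 2 = 235.6 < LCL; sample 4 = 237.1 < LCL.

2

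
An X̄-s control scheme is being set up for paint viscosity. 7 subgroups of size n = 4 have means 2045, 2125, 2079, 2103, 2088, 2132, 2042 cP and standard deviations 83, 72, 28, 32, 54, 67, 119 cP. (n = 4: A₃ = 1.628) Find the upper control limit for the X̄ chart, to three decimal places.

X̄̄ = (2045 + 2125 + 2079 + 2103 + 2088 + 2132 + 2042) / 7 = 2087.7143
s̄ = (83 + 72 + 28 + 32 + 54 + 67 + 119) / 7 = 65.0000
UCL = X̄̄ + A₃·s̄ = 2087.7143 + 1.628 × 65.0000 = 2193.5343

2193.534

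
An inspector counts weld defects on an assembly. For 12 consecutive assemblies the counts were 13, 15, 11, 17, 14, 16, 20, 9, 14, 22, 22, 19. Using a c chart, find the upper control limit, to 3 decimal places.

28.000

c̄ = (13 + 15 + 11 + 17 + 14 + 16 + 20 + 9 + 14 + 22 + 22 + 19) / 12 = 192 / 12 = 16.0000
UCL = c̄ + 3√c̄ = 16.0000 + 3 × √16.0000 = 16.0000 + 3 × 4.0000 = 28.0000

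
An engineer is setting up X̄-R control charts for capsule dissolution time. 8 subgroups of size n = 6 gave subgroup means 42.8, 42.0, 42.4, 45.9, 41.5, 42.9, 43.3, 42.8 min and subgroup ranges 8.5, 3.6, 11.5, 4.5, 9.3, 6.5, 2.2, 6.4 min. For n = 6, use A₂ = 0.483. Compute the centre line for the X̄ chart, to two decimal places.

X̄̄ = (42.8 + 42.0 + 42.4 + 45.9 + 41.5 + 42.9 + 43.3 + 42.8) / 8 = 343.6000 / 8 = 42.9500
CL = X̄̄ = 42.9500

42.95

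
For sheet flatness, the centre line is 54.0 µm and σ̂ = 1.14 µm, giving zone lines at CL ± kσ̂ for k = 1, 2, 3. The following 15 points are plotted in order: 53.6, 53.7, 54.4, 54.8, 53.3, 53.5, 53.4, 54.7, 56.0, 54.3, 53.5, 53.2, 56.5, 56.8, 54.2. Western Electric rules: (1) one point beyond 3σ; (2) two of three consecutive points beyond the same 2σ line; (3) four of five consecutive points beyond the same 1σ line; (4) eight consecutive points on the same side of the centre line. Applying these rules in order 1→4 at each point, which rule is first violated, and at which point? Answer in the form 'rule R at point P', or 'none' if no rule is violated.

rule 2 at point 14

Zone of each point (C = within 1σ̂, B = 1σ̂–2σ̂, A = 2σ̂–3σ̂, * = beyond 3σ̂; sign = side of CL): 1:-C, 2:-C, 3:+C, 4:+C, 5:-C, 6:-C, 7:-C, 8:+C, 9:+B, 10:+C, 11:-C, 12:-C, 13:+A, 14:+A, 15:+C
Rule 2 (two of three consecutive points beyond the same 2σ limit) is satisfied at point 14.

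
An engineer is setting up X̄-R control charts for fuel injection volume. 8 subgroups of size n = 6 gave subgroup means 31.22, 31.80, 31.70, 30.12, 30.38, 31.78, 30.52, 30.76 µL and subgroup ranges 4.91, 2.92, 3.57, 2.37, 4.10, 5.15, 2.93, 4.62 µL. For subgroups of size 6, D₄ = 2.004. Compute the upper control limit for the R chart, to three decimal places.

R̄ = (4.91 + 2.92 + 3.57 + 2.37 + 4.10 + 5.15 + 2.93 + 4.62) / 8 = 30.5700 / 8 = 3.8213
UCL_R = D₄·R̄ = 2.004 × 3.8213 = 7.6578

7.658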